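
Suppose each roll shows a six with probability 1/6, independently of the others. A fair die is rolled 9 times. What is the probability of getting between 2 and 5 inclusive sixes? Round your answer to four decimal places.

0.4562

X ~ Binomial(9, 0.166667); P(2 ≤ X ≤ 5) = Σ C(9,k) p^k (1−p)^(9−k) over k:
  k=2: C(9,2)·0.166667^2·0.833333^7 = 0.279082
  k=3: C(9,3)·0.166667^3·0.833333^6 = 0.130238
  k=4: C(9,4)·0.166667^4·0.833333^5 = 0.039071
  k=5: C(9,5)·0.166667^5·0.833333^4 = 0.007814
Total = 0.456205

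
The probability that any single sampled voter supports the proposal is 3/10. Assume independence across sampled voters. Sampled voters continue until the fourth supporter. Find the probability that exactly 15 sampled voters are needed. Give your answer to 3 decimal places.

0.058

Y = trial on which the fourth success occurs; negative binomial, r=4, p=0.30.
P(Y=15) = C(14,3) · p^4 · (1−p)^11
= 364 · 0.0081 · 0.019773 = 0.05830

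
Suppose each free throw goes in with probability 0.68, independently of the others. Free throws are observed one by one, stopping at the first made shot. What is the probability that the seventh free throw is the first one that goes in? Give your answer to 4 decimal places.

0.0007

Geometric (trials to first success), p = 0.68.
P(Y = 7) = (1−p)^6 · p = 0.0010737 · 0.68 = 0.000730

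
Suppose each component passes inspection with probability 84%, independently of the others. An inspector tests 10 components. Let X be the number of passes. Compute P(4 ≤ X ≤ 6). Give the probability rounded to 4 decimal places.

0.0612

X ~ Binomial(10, 0.84); P(4 ≤ X ≤ 6) = Σ C(10,k) p^k (1−p)^(10−k) over k:
  k=4: C(10,4)·0.84^4·0.16^6 = 0.001754
  k=5: C(10,5)·0.84^5·0.16^5 = 0.011051
  k=6: C(10,6)·0.84^6·0.16^4 = 0.048348
Total = 0.061153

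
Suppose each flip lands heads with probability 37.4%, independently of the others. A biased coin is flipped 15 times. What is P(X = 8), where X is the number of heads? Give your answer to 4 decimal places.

X ~ Binomial(n=15, p=0.374).
P(X=8) = C(15,8) · p^8 · (1−p)^7
= 6435 · 0.0003828 · 0.037672 = 0.092799

0.0928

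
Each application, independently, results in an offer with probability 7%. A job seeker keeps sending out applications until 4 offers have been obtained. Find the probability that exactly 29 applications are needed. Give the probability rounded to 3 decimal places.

Y = trial on which the fourth success occurs; negative binomial, r=4, p=0.07.
P(Y=29) = C(28,3) · p^4 · (1−p)^25
= 3276 · 2.401e-05 · 0.16296 = 0.01282

0.013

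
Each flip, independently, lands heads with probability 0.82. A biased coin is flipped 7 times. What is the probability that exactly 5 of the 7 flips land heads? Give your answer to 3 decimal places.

0.252

X ~ Binomial(n=7, p=0.82).
P(X=5) = C(7,5) · p^5 · (1−p)^2
= 21 · 0.37074 · 0.0324 = 0.25225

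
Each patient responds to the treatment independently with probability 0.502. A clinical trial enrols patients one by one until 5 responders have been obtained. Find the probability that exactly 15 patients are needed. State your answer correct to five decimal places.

0.02994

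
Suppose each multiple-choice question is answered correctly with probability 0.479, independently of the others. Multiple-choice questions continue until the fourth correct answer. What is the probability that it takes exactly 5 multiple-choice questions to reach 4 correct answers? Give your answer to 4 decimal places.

Y = trial on which the fourth success occurs; negative binomial, r=4, p=0.479.
P(Y=5) = C(4,3) · p^4 · (1−p)^1
= 4 · 0.052643 · 0.521 = 0.109708

0.1097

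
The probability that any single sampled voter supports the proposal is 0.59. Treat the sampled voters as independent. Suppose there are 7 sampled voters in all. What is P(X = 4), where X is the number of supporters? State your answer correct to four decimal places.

0.2923

X ~ Binomial(n=7, p=0.59).
P(X=4) = C(7,4) · p^4 · (1−p)^3
= 35 · 0.12117 · 0.068921 = 0.292299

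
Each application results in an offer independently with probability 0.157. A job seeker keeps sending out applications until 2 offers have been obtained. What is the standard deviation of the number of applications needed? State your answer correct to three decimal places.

8.270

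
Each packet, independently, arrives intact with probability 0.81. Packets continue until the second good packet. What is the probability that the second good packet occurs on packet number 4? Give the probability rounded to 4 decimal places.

0.0711

Y = trial on which the second success occurs; negative binomial, r=2, p=0.81.
P(Y=4) = C(3,1) · p^2 · (1−p)^2
= 3 · 0.6561 · 0.0361 = 0.071056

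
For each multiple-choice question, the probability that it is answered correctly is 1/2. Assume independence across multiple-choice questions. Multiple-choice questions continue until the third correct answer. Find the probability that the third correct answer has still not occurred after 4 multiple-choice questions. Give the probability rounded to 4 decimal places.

0.6875

Needing more than 4 multiple-choice questions ⇔ fewer than 3 successes in the first 4. With X ~ Binomial(4, 0.50), P(Y > 4) = P(X ≤ 2).
  k=0: C(4,0)·0.50^0·0.50^4 = 0.062500
  k=1: C(4,1)·0.50^1·0.50^3 = 0.250000
  k=2: C(4,2)·0.50^2·0.50^2 = 0.375000
P(X ≤ 2) = 0.687500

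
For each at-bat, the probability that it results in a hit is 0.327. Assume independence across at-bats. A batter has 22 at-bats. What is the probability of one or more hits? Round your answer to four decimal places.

0.9998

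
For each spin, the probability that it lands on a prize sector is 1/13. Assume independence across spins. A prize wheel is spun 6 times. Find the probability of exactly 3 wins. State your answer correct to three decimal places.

0.007

X ~ Binomial(n=6, p=0.076923).
P(X=3) = C(6,3) · p^3 · (1−p)^3
= 20 · 0.00045517 · 0.78653 = 0.00716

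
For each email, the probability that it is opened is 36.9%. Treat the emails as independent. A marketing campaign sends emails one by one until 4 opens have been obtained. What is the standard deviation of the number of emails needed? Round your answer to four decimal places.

Y = total emails until the fourth success; negative binomial with r=4, p=0.369.
SD(Y) = √[r(1−p)/p²] = √(18.536879) = 4.305448

4.3054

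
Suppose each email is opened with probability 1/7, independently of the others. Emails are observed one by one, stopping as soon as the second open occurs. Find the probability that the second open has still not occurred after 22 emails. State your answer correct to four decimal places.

Needing more than 22 emails ⇔ fewer than 2 successes in the first 22. With X ~ Binomial(22, 0.142857), P(Y > 22) = P(X ≤ 1).
  k=0: C(22,0)·0.142857^0·0.857143^22 = 0.033664
  k=1: C(22,1)·0.142857^1·0.857143^21 = 0.123436
P(X ≤ 1) = 0.157100

0.1571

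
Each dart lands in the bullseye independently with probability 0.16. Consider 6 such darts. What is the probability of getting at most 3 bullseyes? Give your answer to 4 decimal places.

0.9925

X ~ Binomial(6, 0.16); P(X ≤ 3) = Σ C(6,k) p^k (1−p)^(6−k) over k:
  k=0: C(6,0)·0.16^0·0.84^6 = 0.351298
  k=1: C(6,1)·0.16^1·0.84^5 = 0.401483
  k=2: C(6,2)·0.16^2·0.84^4 = 0.191183
  k=3: C(6,3)·0.16^3·0.84^3 = 0.048554
Total = 0.992518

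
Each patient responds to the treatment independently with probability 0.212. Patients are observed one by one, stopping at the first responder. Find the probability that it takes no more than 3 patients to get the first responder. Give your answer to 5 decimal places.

Y = number of patients to the first success; geometric, p = 0.212.
P(Y ≤ 3) = 1 − (1−p)^3 = 1 − 0.4893039 = 0.5106961

0.51070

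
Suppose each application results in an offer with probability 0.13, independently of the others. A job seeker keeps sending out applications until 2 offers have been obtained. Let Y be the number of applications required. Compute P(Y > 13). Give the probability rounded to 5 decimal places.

0.48136

Needing more than 13 applications ⇔ fewer than 2 successes in the first 13. With X ~ Binomial(13, 0.13), P(Y > 13) = P(X ≤ 1).
  k=0: C(13,0)·0.13^0·0.87^13 = 0.1635876
  k=1: C(13,1)·0.13^1·0.87^12 = 0.3177735
P(X ≤ 1) = 0.4813611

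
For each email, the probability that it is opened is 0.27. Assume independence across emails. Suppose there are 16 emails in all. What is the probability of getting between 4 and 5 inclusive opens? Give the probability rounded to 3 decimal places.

0.418

X ~ Binomial(16, 0.27); P(4 ≤ X ≤ 5) = Σ C(16,k) p^k (1−p)^(16−k) over k:
  k=4: C(16,4)·0.27^4·0.73^12 = 0.22151
  k=5: C(16,5)·0.27^5·0.73^11 = 0.19663
Total = 0.41815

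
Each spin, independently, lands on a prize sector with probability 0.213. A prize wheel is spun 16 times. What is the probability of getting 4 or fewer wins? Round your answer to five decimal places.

0.75773

X ~ Binomial(16, 0.213); P(X ≤ 4) = Σ C(16,k) p^k (1−p)^(16−k) over k:
  k=0: C(16,0)·0.213^0·0.787^16 = 0.0216569
  k=1: C(16,1)·0.213^1·0.787^15 = 0.0937822
  k=2: C(16,2)·0.213^2·0.787^14 = 0.1903648
  k=3: C(16,3)·0.213^3·0.787^13 = 0.2404354
  k=4: C(16,4)·0.213^4·0.787^12 = 0.2114884
Total = 0.7577277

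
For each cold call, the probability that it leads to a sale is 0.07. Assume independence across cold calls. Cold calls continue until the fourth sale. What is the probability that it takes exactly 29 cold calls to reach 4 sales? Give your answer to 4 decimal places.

0.0128

Y = trial on which the fourth success occurs; negative binomial, r=4, p=0.07.
P(Y=29) = C(28,3) · p^4 · (1−p)^25
= 3276 · 2.401e-05 · 0.16296 = 0.012818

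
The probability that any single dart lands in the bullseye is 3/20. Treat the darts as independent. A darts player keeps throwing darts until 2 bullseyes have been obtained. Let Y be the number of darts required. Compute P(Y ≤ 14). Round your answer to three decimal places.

0.643

Finishing within 14 darts ⇔ at least 2 successes in the first 14. With X ~ Binomial(14, 0.15), P(Y ≤ 14) = 1 − P(X ≤ 1).
  k=0: C(14,0)·0.15^0·0.85^14 = 0.10277
  k=1: C(14,1)·0.15^1·0.85^13 = 0.25390
1 − 0.35667 = 0.64333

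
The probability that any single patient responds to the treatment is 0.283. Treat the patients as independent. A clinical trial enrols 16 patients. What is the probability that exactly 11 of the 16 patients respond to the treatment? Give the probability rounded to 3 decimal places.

0.001

X ~ Binomial(n=16, p=0.283).
P(X=11) = C(16,11) · p^11 · (1−p)^5
= 4368 · 9.325e-07 · 0.18949 = 0.00077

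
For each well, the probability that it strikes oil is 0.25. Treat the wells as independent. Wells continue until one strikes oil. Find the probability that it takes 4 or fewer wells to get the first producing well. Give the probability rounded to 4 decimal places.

Y = number of wells to the first success; geometric, p = 0.25.
P(Y ≤ 4) = 1 − (1−p)^4 = 1 − 0.316406 = 0.683594

0.6836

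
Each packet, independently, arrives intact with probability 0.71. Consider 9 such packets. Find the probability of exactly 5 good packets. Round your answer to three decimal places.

X ~ Binomial(n=9, p=0.71).
P(X=5) = C(9,5) · p^5 · (1−p)^4
= 126 · 0.18042 · 0.0070728 = 0.16079

0.161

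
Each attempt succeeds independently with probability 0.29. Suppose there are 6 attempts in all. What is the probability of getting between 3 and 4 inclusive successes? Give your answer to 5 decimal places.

0.22806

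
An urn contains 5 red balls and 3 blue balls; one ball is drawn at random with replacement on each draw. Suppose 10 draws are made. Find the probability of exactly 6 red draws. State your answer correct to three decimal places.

X ~ Binomial(n=10, p=0.625).
P(X=6) = C(10,6) · p^6 · (1−p)^4
= 210 · 0.059605 · 0.019775 = 0.24753

0.248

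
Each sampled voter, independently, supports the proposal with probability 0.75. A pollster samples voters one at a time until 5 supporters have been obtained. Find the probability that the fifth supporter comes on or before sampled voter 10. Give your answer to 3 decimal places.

Finishing within 10 sampled voters ⇔ at least 5 successes in the first 10. With X ~ Binomial(10, 0.75), P(Y ≤ 10) = 1 − P(X ≤ 4).
  k=0: C(10,0)·0.75^0·0.25^10 = 0.00000
  k=1: C(10,1)·0.75^1·0.25^9 = 0.00003
  k=2: C(10,2)·0.75^2·0.25^8 = 0.00039
  k=3: C(10,3)·0.75^3·0.25^7 = 0.00309
  k=4: C(10,4)·0.75^4·0.25^6 = 0.01622
1 − 0.01973 = 0.98027

0.980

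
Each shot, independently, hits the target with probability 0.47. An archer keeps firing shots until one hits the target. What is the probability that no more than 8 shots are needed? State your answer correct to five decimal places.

Y = number of shots to the first success; geometric, p = 0.47.
P(Y ≤ 8) = 1 − (1−p)^8 = 1 − 0.0062260 = 0.9937740

0.99377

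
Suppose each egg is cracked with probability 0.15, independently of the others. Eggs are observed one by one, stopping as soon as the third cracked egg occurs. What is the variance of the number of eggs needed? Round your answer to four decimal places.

113.3333

Y = total eggs until the third success; negative binomial with r=3, p=0.15.
Var(Y) = r(1−p)/p² = 3·0.85 / 0.15² = 113.333333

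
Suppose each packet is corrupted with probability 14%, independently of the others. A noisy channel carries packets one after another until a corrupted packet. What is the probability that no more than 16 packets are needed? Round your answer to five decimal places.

0.91047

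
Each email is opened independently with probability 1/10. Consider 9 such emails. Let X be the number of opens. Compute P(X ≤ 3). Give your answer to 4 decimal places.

0.9917

X ~ Binomial(9, 0.10); P(X ≤ 3) = Σ C(9,k) p^k (1−p)^(9−k) over k:
  k=0: C(9,0)·0.10^0·0.90^9 = 0.387420
  k=1: C(9,1)·0.10^1·0.90^8 = 0.387420
  k=2: C(9,2)·0.10^2·0.90^7 = 0.172187
  k=3: C(9,3)·0.10^3·0.90^6 = 0.044641
Total = 0.991669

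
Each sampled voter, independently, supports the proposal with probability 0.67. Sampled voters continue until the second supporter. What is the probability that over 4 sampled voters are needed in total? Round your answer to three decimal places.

Needing more than 4 sampled voters ⇔ fewer than 2 successes in the first 4. With X ~ Binomial(4, 0.67), P(Y > 4) = P(X ≤ 1).
  k=0: C(4,0)·0.67^0·0.33^4 = 0.01186
  k=1: C(4,1)·0.67^1·0.33^3 = 0.09631
P(X ≤ 1) = 0.10817

0.108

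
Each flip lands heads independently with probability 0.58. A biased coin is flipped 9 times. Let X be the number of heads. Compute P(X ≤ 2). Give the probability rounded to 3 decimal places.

X ~ Binomial(9, 0.58); P(X ≤ 2) = Σ C(9,k) p^k (1−p)^(9−k) over k:
  k=0: C(9,0)·0.58^0·0.42^9 = 0.00041
  k=1: C(9,1)·0.58^1·0.42^8 = 0.00505
  k=2: C(9,2)·0.58^2·0.42^7 = 0.02792
Total = 0.03338

0.033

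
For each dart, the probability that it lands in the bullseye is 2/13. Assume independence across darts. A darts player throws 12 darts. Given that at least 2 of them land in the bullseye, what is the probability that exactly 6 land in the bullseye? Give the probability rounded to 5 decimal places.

X ~ Binomial(12, 0.153846). Want P(X=6 | X≥2) = P(X=6) / P(X≥2).
P(X=6) = C(12,6)·0.153846^6·0.846154^6 = 0.0044966
P(X≥2) = 1 − 0.1347076 − 0.2939074 = 0.5713850
Ratio = 0.0044966 / 0.5713850 = 0.0078697

0.00787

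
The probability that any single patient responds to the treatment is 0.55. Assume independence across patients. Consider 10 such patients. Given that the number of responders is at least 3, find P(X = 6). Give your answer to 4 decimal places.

0.2451

X ~ Binomial(10, 0.55). Want P(X=6 | X≥3) = P(X=6) / P(X≥3).
P(X=6) = C(10,6)·0.55^6·0.45^4 = 0.238367
P(X≥3) = 1 − 0.000341 − 0.004162 − 0.022890 = 0.972608
Ratio = 0.238367 / 0.972608 = 0.245080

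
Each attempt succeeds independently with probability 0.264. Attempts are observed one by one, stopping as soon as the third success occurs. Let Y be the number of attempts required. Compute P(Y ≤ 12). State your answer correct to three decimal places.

0.651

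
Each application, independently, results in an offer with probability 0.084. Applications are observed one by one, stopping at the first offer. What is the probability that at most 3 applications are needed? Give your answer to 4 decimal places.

Y = number of applications to the first success; geometric, p = 0.084.
P(Y ≤ 3) = 1 − (1−p)^3 = 1 − 0.768575 = 0.231425

0.2314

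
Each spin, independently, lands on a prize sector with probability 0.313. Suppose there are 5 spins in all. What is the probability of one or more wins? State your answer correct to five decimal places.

P(at least one) = 1 − P(none) = 1 − (1 − 0.313)^5
= 1 − 0.1530325 = 0.8469675

0.84697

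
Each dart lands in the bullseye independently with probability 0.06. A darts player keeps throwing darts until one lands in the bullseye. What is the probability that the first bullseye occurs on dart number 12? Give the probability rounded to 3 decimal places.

0.030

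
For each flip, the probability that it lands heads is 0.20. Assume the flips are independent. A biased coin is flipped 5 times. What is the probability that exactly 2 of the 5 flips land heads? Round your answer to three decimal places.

0.205

X ~ Binomial(n=5, p=0.20).
P(X=2) = C(5,2) · p^2 · (1−p)^3
= 10 · 0.04 · 0.512 = 0.20480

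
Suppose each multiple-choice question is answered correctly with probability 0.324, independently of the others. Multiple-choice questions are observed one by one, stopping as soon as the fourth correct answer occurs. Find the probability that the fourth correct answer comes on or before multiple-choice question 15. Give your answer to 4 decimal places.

Finishing within 15 multiple-choice questions ⇔ at least 4 successes in the first 15. With X ~ Binomial(15, 0.324), P(Y ≤ 15) = 1 − P(X ≤ 3).
  k=0: C(15,0)·0.324^0·0.676^15 = 0.002813
  k=1: C(15,1)·0.324^1·0.676^14 = 0.020225
  k=2: C(15,2)·0.324^2·0.676^13 = 0.067856
  k=3: C(15,3)·0.324^3·0.676^12 = 0.140931
1 − 0.231825 = 0.768175

0.7682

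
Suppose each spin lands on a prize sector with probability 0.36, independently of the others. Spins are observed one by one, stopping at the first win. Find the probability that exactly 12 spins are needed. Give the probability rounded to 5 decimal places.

Geometric (trials to first success), p = 0.36.
P(Y = 12) = (1−p)^11 · p = 0.0073787 · 0.36 = 0.0026563

0.00266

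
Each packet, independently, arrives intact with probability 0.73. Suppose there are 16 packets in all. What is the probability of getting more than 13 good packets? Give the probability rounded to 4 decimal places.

0.1518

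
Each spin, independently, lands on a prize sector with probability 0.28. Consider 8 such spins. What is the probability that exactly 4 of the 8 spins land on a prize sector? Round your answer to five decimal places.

0.11563

X ~ Binomial(n=8, p=0.28).
P(X=4) = C(8,4) · p^4 · (1−p)^4
= 70 · 0.0061466 · 0.26874 = 0.1156272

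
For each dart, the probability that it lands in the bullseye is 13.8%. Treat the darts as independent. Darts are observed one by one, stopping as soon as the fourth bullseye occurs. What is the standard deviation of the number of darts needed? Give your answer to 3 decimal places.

Y = total darts until the fourth success; negative binomial with r=4, p=0.138.
SD(Y) = √[r(1−p)/p²] = √(181.05440) = 13.45565

13.456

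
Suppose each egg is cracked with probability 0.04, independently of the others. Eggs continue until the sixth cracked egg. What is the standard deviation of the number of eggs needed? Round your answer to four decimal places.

Y = total eggs until the sixth success; negative binomial with r=6, p=0.04.
SD(Y) = √[r(1−p)/p²] = √(3600.000000) = 60.000000

60.0000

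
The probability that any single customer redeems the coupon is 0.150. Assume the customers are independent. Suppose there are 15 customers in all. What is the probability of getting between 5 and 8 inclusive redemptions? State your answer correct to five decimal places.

X ~ Binomial(15, 0.15); P(5 ≤ X ≤ 8) = Σ C(15,k) p^k (1−p)^(15−k) over k:
  k=5: C(15,5)·0.15^5·0.85^10 = 0.0448953
  k=6: C(15,6)·0.15^6·0.85^9 = 0.0132045
  k=7: C(15,7)·0.15^7·0.85^8 = 0.0029960
  k=8: C(15,8)·0.15^8·0.85^7 = 0.0005287
Total = 0.0616245

0.06162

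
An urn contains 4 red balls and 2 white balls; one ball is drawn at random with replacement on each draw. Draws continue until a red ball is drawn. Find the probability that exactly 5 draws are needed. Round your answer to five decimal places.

0.00823

Geometric (trials to first success), p = 0.666667.
P(Y = 5) = (1−p)^4 · p = 0.012346 · 0.666667 = 0.0082305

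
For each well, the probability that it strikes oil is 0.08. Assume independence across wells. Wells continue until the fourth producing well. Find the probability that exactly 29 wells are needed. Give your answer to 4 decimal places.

Y = trial on which the fourth success occurs; negative binomial, r=4, p=0.08.
P(Y=29) = C(28,3) · p^4 · (1−p)^25
= 3276 · 4.096e-05 · 0.12436 = 0.016688

0.0167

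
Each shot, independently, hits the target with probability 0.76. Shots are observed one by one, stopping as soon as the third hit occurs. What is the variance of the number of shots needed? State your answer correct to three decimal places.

1.247

Y = total shots until the third success; negative binomial with r=3, p=0.76.
Var(Y) = r(1−p)/p² = 3·0.24 / 0.76² = 1.24654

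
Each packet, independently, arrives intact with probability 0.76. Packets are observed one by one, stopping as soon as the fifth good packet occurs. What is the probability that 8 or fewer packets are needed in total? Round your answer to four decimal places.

0.8996

Finishing within 8 packets ⇔ at least 5 successes in the first 8. With X ~ Binomial(8, 0.76), P(Y ≤ 8) = 1 − P(X ≤ 4).
  k=0: C(8,0)·0.76^0·0.24^8 = 0.000011
  k=1: C(8,1)·0.76^1·0.24^7 = 0.000279
  k=2: C(8,2)·0.76^2·0.24^6 = 0.003091
  k=3: C(8,3)·0.76^3·0.24^5 = 0.019574
  k=4: C(8,4)·0.76^4·0.24^4 = 0.077481
1 − 0.100436 = 0.899564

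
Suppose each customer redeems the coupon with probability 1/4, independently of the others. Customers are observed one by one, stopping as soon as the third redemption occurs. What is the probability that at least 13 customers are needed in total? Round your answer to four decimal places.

Needing more than 12 customers ⇔ fewer than 3 successes in the first 12. With X ~ Binomial(12, 0.25), P(Y > 12) = P(X ≤ 2).
  k=0: C(12,0)·0.25^0·0.75^12 = 0.031676
  k=1: C(12,1)·0.25^1·0.75^11 = 0.126705
  k=2: C(12,2)·0.25^2·0.75^10 = 0.232293
P(X ≤ 2) = 0.390675

0.3907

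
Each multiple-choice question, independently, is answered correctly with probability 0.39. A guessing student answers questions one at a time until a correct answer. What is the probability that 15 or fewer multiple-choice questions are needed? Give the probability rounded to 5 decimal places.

0.99940

Y = number of multiple-choice questions to the first success; geometric, p = 0.39.
P(Y ≤ 15) = 1 − (1−p)^15 = 1 − 0.0006025 = 0.9993975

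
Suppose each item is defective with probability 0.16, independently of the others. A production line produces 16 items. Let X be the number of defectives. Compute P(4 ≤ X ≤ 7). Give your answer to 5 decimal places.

X ~ Binomial(16, 0.16); P(4 ≤ X ≤ 7) = Σ C(16,k) p^k (1−p)^(16−k) over k:
  k=4: C(16,4)·0.16^4·0.84^12 = 0.1471983
  k=5: C(16,5)·0.16^5·0.84^11 = 0.0672906
  k=6: C(16,6)·0.16^6·0.84^10 = 0.0234983
  k=7: C(16,7)·0.16^7·0.84^9 = 0.0063941
Total = 0.2443814

0.24438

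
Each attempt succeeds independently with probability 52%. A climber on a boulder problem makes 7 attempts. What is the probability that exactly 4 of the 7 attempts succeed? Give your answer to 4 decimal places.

X ~ Binomial(n=7, p=0.52).
P(X=4) = C(7,4) · p^4 · (1−p)^3
= 35 · 0.073116 · 0.11059 = 0.283012

0.2830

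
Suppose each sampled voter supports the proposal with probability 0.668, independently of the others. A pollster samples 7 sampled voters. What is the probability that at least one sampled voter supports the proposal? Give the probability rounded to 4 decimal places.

P(at least one) = 1 − P(none) = 1 − (1 − 0.668)^7
= 1 − 0.000445 = 0.999555

0.9996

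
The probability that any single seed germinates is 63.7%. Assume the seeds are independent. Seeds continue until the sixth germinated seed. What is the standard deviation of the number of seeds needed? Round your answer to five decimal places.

2.31681

Y = total seeds until the sixth success; negative binomial with r=6, p=0.637.
SD(Y) = √[r(1−p)/p²] = √(5.3675860) = 2.3168051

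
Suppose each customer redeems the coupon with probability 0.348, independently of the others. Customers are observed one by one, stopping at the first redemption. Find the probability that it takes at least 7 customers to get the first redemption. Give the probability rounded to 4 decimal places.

0.0768

Y = number of customers to the first success; geometric, p = 0.348.
P(Y > 6) = P(first 6 all fail) = (1−p)^6 = 0.076822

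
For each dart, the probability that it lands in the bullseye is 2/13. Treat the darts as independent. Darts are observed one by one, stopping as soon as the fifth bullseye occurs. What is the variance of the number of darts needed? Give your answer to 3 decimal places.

178.750

Y = total darts until the fifth success; negative binomial with r=5, p=0.153846.
Var(Y) = r(1−p)/p² = 5·0.846154 / 0.153846² = 178.75000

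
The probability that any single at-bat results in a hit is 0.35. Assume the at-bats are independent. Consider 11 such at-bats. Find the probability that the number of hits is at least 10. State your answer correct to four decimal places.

0.0002

X ~ Binomial(11, 0.35); P(X ≥ 10) = Σ C(11,k) p^k (1−p)^(11−k) over k:
  k=10: C(11,10)·0.35^10·0.65^1 = 0.000197
  k=11: C(11,11)·0.35^11·0.65^0 = 0.000010
Total = 0.000207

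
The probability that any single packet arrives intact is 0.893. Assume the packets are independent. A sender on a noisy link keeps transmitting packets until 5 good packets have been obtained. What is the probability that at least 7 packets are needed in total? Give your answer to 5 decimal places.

0.12830

Needing more than 6 packets ⇔ fewer than 5 successes in the first 6. With X ~ Binomial(6, 0.893), P(Y > 6) = P(X ≤ 4).
  k=0: C(6,0)·0.893^0·0.107^6 = 0.0000015
  k=1: C(6,1)·0.893^1·0.107^5 = 0.0000751
  k=2: C(6,2)·0.893^2·0.107^4 = 0.0015679
  k=3: C(6,3)·0.893^3·0.107^3 = 0.0174476
  k=4: C(6,4)·0.893^4·0.107^2 = 0.1092106
P(X ≤ 4) = 0.1283028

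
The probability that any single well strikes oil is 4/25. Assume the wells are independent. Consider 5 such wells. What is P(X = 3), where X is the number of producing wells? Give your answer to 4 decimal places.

0.0289

X ~ Binomial(n=5, p=0.16).
P(X=3) = C(5,3) · p^3 · (1−p)^2
= 10 · 0.004096 · 0.7056 = 0.028901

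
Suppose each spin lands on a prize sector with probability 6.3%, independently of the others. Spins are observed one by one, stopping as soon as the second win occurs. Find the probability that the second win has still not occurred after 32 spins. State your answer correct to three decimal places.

Needing more than 32 spins ⇔ fewer than 2 successes in the first 32. With X ~ Binomial(32, 0.063), P(Y > 32) = P(X ≤ 1).
  k=0: C(32,0)·0.063^0·0.937^32 = 0.12464
  k=1: C(32,1)·0.063^1·0.937^31 = 0.26817
P(X ≤ 1) = 0.39282

0.393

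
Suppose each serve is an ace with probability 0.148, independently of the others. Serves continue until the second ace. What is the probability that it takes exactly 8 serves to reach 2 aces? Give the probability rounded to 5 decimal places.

Y = trial on which the second success occurs; negative binomial, r=2, p=0.148.
P(Y=8) = C(7,1) · p^2 · (1−p)^6
= 7 · 0.021904 · 0.38251 = 0.0586488

0.05865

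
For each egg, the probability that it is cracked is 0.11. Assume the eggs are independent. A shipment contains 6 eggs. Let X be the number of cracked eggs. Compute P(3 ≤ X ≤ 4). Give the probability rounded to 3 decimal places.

0.021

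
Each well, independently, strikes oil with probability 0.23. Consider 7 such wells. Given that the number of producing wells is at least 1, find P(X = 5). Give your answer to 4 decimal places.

X ~ Binomial(7, 0.23). Want P(X=5 | X≥1) = P(X=5) / P(X≥1).
P(X=5) = C(7,5)·0.23^5·0.77^2 = 0.008014
P(X≥1) = 1 − 0.160485 = 0.839515
Ratio = 0.008014 / 0.839515 = 0.009546

0.0095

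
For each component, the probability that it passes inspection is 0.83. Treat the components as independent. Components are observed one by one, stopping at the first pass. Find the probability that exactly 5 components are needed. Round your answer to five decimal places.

Geometric (trials to first success), p = 0.83.
P(Y = 5) = (1−p)^4 · p = 0.00083521 · 0.83 = 0.0006932

0.00069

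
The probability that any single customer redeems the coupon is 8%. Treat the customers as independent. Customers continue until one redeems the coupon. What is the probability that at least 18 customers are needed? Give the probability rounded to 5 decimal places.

Y = number of customers to the first success; geometric, p = 0.08.
P(Y > 17) = P(first 17 all fail) = (1−p)^17 = 0.2423221

0.24232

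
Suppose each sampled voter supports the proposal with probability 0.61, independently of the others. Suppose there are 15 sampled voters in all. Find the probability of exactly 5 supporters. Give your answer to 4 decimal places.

0.0206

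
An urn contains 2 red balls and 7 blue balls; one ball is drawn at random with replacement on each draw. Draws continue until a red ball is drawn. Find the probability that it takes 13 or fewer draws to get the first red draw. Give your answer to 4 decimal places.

Y = number of draws to the first success; geometric, p = 0.222222.
P(Y ≤ 13) = 1 − (1−p)^13 = 1 − 0.038117 = 0.961883

0.9619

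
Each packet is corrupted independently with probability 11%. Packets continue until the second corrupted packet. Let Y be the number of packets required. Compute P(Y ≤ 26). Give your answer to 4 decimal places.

Finishing within 26 packets ⇔ at least 2 successes in the first 26. With X ~ Binomial(26, 0.11), P(Y ≤ 26) = 1 − P(X ≤ 1).
  k=0: C(26,0)·0.11^0·0.89^26 = 0.048321
  k=1: C(26,1)·0.11^1·0.89^25 = 0.155280
1 − 0.203602 = 0.796398

0.7964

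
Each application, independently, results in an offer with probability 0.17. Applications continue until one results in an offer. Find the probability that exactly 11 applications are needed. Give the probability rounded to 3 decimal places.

0.026

Geometric (trials to first success), p = 0.17.
P(Y = 11) = (1−p)^10 · p = 0.15516 · 0.17 = 0.02638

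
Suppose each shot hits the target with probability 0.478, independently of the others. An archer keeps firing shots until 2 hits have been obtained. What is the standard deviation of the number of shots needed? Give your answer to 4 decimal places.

2.1376

Y = total shots until the second success; negative binomial with r=2, p=0.478.
SD(Y) = √[r(1−p)/p²] = √(4.569248) = 2.137580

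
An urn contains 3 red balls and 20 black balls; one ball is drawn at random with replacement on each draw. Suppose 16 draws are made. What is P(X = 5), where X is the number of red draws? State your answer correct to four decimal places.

X ~ Binomial(n=16, p=0.130435).
P(X=5) = C(16,5) · p^5 · (1−p)^11
= 4368 · 3.7754e-05 · 0.21494 = 0.035447

0.0354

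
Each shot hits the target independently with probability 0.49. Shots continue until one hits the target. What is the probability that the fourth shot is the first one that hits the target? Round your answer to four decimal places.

0.0650

Geometric (trials to first success), p = 0.49.
P(Y = 4) = (1−p)^3 · p = 0.13265 · 0.49 = 0.064999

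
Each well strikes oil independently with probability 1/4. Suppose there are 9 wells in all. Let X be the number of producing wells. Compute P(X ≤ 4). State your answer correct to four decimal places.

X ~ Binomial(9, 0.25); P(X ≤ 4) = Σ C(9,k) p^k (1−p)^(9−k) over k:
  k=0: C(9,0)·0.25^0·0.75^9 = 0.075085
  k=1: C(9,1)·0.25^1·0.75^8 = 0.225254
  k=2: C(9,2)·0.25^2·0.75^7 = 0.300339
  k=3: C(9,3)·0.25^3·0.75^6 = 0.233597
  k=4: C(9,4)·0.25^4·0.75^5 = 0.116798
Total = 0.951073

0.9511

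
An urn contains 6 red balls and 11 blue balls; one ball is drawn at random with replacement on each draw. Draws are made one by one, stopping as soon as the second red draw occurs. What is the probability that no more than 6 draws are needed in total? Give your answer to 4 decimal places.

0.6864

Finishing within 6 draws ⇔ at least 2 successes in the first 6. With X ~ Binomial(6, 0.352941), P(Y ≤ 6) = 1 − P(X ≤ 1).
  k=0: C(6,0)·0.352941^0·0.647059^6 = 0.073394
  k=1: C(6,1)·0.352941^1·0.647059^5 = 0.240200
1 − 0.313594 = 0.686406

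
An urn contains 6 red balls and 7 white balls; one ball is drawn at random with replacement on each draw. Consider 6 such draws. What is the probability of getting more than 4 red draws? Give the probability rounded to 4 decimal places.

0.0773

X ~ Binomial(6, 0.461538); P(X ≥ 5) = Σ C(6,k) p^k (1−p)^(6−k) over k:
  k=5: C(6,5)·0.461538^5·0.538462^1 = 0.067662
  k=6: C(6,6)·0.461538^6·0.538462^0 = 0.009666
Total = 0.077328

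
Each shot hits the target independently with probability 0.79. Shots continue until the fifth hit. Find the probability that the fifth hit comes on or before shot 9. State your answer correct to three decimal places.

Finishing within 9 shots ⇔ at least 5 successes in the first 9. With X ~ Binomial(9, 0.79), P(Y ≤ 9) = 1 − P(X ≤ 4).
  k=0: C(9,0)·0.79^0·0.21^9 = 0.00000
  k=1: C(9,1)·0.79^1·0.21^8 = 0.00003
  k=2: C(9,2)·0.79^2·0.21^7 = 0.00040
  k=3: C(9,3)·0.79^3·0.21^6 = 0.00355
  k=4: C(9,4)·0.79^4·0.21^5 = 0.02004
1 − 0.02403 = 0.97597

0.976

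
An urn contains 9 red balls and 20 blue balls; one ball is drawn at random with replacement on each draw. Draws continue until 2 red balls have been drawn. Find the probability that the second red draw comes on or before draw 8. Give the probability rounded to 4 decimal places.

0.7646

Finishing within 8 draws ⇔ at least 2 successes in the first 8. With X ~ Binomial(8, 0.310345), P(Y ≤ 8) = 1 − P(X ≤ 1).
  k=0: C(8,0)·0.310345^0·0.689655^8 = 0.051175
  k=1: C(8,1)·0.310345^1·0.689655^7 = 0.184229
1 − 0.235404 = 0.764596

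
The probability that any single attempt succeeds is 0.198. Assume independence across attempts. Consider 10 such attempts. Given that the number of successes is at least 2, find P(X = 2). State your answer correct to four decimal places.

X ~ Binomial(10, 0.198). Want P(X=2 | X≥2) = P(X=2) / P(X≥2).
P(X=2) = C(10,2)·0.198^2·0.802^8 = 0.301952
P(X≥2) = 1 − 0.110089 − 0.271791 = 0.618120
Ratio = 0.301952 / 0.618120 = 0.488500

0.4885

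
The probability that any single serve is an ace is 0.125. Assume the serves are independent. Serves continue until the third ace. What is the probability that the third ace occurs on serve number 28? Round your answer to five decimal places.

0.02434

Y = trial on which the third success occurs; negative binomial, r=3, p=0.125.
P(Y=28) = C(27,2) · p^3 · (1−p)^25
= 351 · 0.0019531 · 0.035498 = 0.0243354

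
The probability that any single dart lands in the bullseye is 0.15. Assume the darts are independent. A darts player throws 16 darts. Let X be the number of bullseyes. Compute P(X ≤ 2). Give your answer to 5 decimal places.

X ~ Binomial(16, 0.15); P(X ≤ 2) = Σ C(16,k) p^k (1−p)^(16−k) over k:
  k=0: C(16,0)·0.15^0·0.85^16 = 0.0742511
  k=1: C(16,1)·0.15^1·0.85^15 = 0.2096501
  k=2: C(16,2)·0.15^2·0.85^14 = 0.2774781
Total = 0.5613793

0.56138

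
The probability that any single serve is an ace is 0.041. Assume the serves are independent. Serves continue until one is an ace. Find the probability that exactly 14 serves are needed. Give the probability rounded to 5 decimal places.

0.02379

Geometric (trials to first success), p = 0.041.
P(Y = 14) = (1−p)^13 · p = 0.58029 · 0.041 = 0.0237917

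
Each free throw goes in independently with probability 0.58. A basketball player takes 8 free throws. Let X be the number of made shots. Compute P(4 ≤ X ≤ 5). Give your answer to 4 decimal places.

0.5188

X ~ Binomial(8, 0.58); P(4 ≤ X ≤ 5) = Σ C(8,k) p^k (1−p)^(8−k) over k:
  k=4: C(8,4)·0.58^4·0.42^4 = 0.246494
  k=5: C(8,5)·0.58^5·0.42^3 = 0.272318
Total = 0.518812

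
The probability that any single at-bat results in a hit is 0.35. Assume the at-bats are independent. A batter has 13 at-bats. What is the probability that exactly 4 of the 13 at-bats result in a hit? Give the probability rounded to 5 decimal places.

X ~ Binomial(n=13, p=0.35).
P(X=4) = C(13,4) · p^4 · (1−p)^9
= 715 · 0.015006 · 0.020712 = 0.2222278

0.22223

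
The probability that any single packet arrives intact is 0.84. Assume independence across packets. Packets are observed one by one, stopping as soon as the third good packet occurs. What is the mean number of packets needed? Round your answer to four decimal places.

3.5714

Y = total packets until the third success; negative binomial with r=3, p=0.84.
E[Y] = r / p = 3 / 0.84 = 3.571429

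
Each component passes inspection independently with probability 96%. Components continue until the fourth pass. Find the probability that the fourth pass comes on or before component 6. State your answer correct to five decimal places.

Finishing within 6 components ⇔ at least 4 successes in the first 6. With X ~ Binomial(6, 0.96), P(Y ≤ 6) = 1 − P(X ≤ 3).
  k=0: C(6,0)·0.96^0·0.04^6 = 0.0000000
  k=1: C(6,1)·0.96^1·0.04^5 = 0.0000006
  k=2: C(6,2)·0.96^2·0.04^4 = 0.0000354
  k=3: C(6,3)·0.96^3·0.04^3 = 0.0011325
1 − 0.0011684 = 0.9988316

0.99883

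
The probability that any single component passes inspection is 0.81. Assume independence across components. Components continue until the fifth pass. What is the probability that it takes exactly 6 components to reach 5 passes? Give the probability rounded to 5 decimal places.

0.33124

Y = trial on which the fifth success occurs; negative binomial, r=5, p=0.81.
P(Y=6) = C(5,4) · p^5 · (1−p)^1
= 5 · 0.34868 · 0.19 = 0.3312445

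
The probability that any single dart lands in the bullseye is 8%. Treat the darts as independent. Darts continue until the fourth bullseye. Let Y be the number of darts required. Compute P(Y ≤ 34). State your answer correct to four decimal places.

Finishing within 34 darts ⇔ at least 4 successes in the first 34. With X ~ Binomial(34, 0.08), P(Y ≤ 34) = 1 − P(X ≤ 3).
  k=0: C(34,0)·0.08^0·0.92^34 = 0.058720
  k=1: C(34,1)·0.08^1·0.92^33 = 0.173607
  k=2: C(34,2)·0.08^2·0.92^32 = 0.249088
  k=3: C(34,3)·0.08^3·0.92^31 = 0.231038
1 − 0.712454 = 0.287546

0.2875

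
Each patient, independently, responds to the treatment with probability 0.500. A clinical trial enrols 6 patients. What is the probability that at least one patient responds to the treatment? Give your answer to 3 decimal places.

P(at least one) = 1 − P(none) = 1 − (1 − 0.50)^6
= 1 − 0.01562 = 0.98438

0.984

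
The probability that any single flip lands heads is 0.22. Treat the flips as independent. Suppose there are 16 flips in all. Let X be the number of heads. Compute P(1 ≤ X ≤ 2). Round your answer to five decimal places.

X ~ Binomial(16, 0.22); P(1 ≤ X ≤ 2) = Σ C(16,k) p^k (1−p)^(16−k) over k:
  k=1: C(16,1)·0.22^1·0.78^15 = 0.0847153
  k=2: C(16,2)·0.22^2·0.78^14 = 0.1792054
Total = 0.2639207

0.26392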